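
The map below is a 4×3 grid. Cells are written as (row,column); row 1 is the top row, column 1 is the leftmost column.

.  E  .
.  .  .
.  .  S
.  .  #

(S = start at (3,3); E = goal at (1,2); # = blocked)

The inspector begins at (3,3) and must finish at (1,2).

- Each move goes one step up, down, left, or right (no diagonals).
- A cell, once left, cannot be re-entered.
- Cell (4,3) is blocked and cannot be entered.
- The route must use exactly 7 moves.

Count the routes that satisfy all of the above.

4

Need simple routes of exactly 7 moves from (3,3) to (1,2) (Manhattan distance 3, so 2 moves are spent on a detour and 2 undoing it).
Enumerating: (3,3) (2,3) (2,2) (3,2) (3,1) (2,1) (1,1) (1,2) | (3,3) (3,2) (4,2) (4,1) (3,1) (2,1) (1,1) (1,2) | (3,3) (3,2) (4,2) (4,1) (3,1) (2,1) (2,2) (1,2) | (3,3) (3,2) (3,1) (2,1) (2,2) (2,3) (1,3) (1,2).
That gives 4 routes.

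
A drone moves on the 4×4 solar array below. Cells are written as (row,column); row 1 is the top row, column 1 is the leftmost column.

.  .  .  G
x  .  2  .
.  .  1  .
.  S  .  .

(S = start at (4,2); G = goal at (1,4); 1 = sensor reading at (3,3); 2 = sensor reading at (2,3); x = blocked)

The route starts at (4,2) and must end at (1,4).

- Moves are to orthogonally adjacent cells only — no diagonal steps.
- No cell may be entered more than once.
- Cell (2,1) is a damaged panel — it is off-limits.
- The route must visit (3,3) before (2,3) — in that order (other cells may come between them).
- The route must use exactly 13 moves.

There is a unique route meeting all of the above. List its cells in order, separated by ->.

The waypoints must appear in the order (3,3), (2,3), with no cell reused.
Route from (4,2): left 1 to (4,1), up 1 to (3,1), right 2 to (3,3), down 1 to (4,3), right 1 to (4,4), up 2 to (2,4), left 2 to (2,2), up 1 to (1,2), right 2 to (1,4) — 13 moves in all.
Check: order respected (1 at step 4, 2 at step 9); 13 moves as required.

(4,2) -> (4,1) -> (3,1) -> (3,2) -> (3,3) -> (4,3) -> (4,4) -> (3,4) -> (2,4) -> (2,3) -> (2,2) -> (1,2) -> (1,3) -> (1,4)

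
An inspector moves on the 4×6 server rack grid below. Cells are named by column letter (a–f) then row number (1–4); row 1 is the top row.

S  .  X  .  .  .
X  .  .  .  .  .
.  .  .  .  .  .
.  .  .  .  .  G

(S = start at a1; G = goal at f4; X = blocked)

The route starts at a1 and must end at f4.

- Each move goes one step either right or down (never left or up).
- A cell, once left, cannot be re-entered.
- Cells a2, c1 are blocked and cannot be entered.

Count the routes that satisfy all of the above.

15

A right/down-only route from a1 to f4 makes exactly 3 down-moves and 5 right-moves in some order.
With no other constraints that would be C(8,3) = 56 routes.
Subtract routes through each blocked cell (inclusion–exclusion for overlaps): − through c1: 20 − through a2: 21 → 15.
That gives 15 routes.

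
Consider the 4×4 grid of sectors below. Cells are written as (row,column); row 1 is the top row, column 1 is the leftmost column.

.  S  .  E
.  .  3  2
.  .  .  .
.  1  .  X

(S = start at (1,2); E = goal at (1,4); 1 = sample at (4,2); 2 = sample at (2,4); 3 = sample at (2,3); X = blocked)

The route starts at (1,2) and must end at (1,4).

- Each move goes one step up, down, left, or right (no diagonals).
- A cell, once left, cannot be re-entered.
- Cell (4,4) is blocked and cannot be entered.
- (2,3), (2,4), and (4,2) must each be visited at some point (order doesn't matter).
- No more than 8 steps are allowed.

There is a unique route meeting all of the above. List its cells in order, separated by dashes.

(1,2) - (2,2) - (3,2) - (4,2) - (4,3) - (3,3) - (2,3) - (2,4) - (1,4)

Any route must reach (2,3), (2,4), and (4,2) and still end at (1,4) within 8 moves, so the order of the required stops is forced.
Route from (1,2): 3× down (reaching (4,2)), right to (4,3), 2× up (reaching (2,3)), right to (2,4), up to (1,4) — 8 moves in all.
Check: all required cells visited; 8 ≤ 8 moves.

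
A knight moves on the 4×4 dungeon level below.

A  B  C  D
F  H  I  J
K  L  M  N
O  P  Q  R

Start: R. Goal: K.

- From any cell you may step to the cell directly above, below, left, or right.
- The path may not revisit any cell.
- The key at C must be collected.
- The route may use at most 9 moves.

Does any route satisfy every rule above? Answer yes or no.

One route that works: R → N → J → D → C → I → M → L → K.

yes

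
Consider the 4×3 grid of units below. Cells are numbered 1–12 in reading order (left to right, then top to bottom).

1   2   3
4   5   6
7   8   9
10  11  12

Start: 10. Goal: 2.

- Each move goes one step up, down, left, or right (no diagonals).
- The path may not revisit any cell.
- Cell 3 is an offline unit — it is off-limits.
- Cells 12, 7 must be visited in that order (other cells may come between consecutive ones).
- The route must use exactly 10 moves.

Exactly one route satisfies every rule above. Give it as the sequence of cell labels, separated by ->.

The waypoints must appear in the order 12, 7, with no cell reused.
Route from 10: right 2 to 12, up 2 to 6, left 1 to 5, down 1 to 8, left 1 to 7, up 2 to 1, right 1 to 2 — 10 moves in all.
Check: order respected (12 at step 2, 7 at step 7); 10 moves as required.

10 -> 11 -> 12 -> 9 -> 6 -> 5 -> 8 -> 7 -> 4 -> 1 -> 2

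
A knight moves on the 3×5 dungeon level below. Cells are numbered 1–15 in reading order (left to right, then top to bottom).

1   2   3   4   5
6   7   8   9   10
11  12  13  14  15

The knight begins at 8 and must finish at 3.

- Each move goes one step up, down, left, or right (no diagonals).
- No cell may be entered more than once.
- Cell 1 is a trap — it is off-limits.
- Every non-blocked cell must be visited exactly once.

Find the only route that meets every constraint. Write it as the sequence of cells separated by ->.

8 -> 9 -> 4 -> 5 -> 10 -> 15 -> 14 -> 13 -> 12 -> 11 -> 6 -> 7 -> 2 -> 3

Need to visit all 14 open cells exactly once, starting at 8 and ending at 3.
Cell 2 has only two open neighbours (7 and 3), so the path must pass straight through it: one of those is the cell it's entered from and the other is where it exits.
Route from 8: right 1 to 9, up 1 to 4, right 1 to 5, down 2 to 15, left 4 to 11, up 1 to 6, right 1 to 7, up 1 to 2, right 1 to 3 — 13 moves in all.
Check: all 14 open cells covered.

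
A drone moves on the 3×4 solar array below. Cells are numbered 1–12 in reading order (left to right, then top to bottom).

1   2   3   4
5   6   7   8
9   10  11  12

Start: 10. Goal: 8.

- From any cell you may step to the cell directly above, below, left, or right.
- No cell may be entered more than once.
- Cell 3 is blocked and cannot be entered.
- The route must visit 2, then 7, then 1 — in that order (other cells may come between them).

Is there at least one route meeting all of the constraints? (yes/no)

no

Ignoring the required order, 2 revisit-free routes from 10 to 8 pass through all of 2, 7, and 1; the waypoint orders that occur are 1 → 2 → 7 (2) — never 2 → 7 → 1.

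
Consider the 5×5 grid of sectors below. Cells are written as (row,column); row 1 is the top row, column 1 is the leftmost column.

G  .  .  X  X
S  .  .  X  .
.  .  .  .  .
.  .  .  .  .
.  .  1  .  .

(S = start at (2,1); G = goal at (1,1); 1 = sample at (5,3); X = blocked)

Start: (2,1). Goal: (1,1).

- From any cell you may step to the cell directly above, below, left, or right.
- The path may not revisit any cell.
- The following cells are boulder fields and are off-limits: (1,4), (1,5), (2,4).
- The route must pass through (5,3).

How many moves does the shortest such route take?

11

Any route passes through (5,3) somewhere between (2,1) and (1,1). Summing Manhattan distances along the two legs ((2,1) → (5,3) → (1,1)) gives a lower bound of 5 + 6 = 11 moves.
A route of 11 moves achieves this: (2,1) → (3,1) → (4,1) → (5,1) → (5,2) → (5,3) → (4,3) → (3,3) → (2,3) → (1,3) → (1,2) → (1,1).
Since 11 matches the lower bound, it is optimal.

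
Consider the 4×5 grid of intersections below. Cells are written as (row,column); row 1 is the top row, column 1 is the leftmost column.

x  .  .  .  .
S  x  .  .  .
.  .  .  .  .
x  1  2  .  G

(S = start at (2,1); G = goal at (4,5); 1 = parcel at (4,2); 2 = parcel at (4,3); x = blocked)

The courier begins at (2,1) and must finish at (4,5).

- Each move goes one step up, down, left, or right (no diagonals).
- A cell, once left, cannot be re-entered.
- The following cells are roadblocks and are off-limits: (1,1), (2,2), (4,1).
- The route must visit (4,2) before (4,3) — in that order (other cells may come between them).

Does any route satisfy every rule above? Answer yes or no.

yes

One route that works: (2,1) → (3,1) → (3,2) → (4,2) → (4,3) → (4,4) → (4,5).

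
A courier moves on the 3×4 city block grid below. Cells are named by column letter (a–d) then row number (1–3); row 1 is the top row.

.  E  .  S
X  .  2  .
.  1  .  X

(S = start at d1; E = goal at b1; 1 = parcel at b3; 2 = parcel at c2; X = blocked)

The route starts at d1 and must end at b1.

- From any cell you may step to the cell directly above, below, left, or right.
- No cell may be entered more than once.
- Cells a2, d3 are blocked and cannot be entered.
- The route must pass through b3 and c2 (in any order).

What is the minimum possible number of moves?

6

Any route passes through b3 and c2 in some order between d1 and b1. Summing Manhattan distances along each leg and taking the cheapest ordering (d1 → c2 → b3 → b1) gives a lower bound of 2 + 2 + 2 = 6 moves.
A route of 6 moves achieves this: d1 → d2 → c2 → c3 → b3 → b2 → b1.
Since 6 matches the lower bound, it is optimal.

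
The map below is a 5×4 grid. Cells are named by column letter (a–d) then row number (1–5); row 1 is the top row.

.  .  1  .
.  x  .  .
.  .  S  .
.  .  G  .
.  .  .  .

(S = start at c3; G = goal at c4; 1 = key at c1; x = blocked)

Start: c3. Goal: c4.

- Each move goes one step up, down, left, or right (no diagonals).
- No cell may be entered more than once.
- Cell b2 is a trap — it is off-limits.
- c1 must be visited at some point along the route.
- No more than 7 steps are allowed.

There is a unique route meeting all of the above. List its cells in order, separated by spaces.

The 7-move cap with required stops at c1 leaves no slack for detours.
Route from c3: 2× up (reaching c1), right to d1, 3× down (reaching d4), left to c4 — 7 moves in all.
Check: all required cells visited; 7 ≤ 7 moves.

c3 c2 c1 d1 d2 d3 d4 c4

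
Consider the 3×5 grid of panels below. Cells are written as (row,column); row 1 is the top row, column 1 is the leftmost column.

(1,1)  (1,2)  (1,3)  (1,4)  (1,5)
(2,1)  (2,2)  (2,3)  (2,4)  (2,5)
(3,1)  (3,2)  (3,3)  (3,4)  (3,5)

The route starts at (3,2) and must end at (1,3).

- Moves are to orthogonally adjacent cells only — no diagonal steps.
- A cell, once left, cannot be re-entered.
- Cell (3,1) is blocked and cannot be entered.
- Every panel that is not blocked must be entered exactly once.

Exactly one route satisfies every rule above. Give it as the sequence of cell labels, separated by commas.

(3,2), (3,3), (3,4), (3,5), (2,5), (1,5), (1,4), (2,4), (2,3), (2,2), (2,1), (1,1), (1,2), (1,3)

Need to visit all 14 open cells exactly once, starting at (3,2) and ending at (1,3).
Route from (3,2): 3× right (reaching (3,5)), 2× up (reaching (1,5)), left to (1,4), down to (2,4), 3× left (reaching (2,1)), up to (1,1), 2× right (reaching (1,3)) — 13 moves in all.
Check: all 14 open cells covered.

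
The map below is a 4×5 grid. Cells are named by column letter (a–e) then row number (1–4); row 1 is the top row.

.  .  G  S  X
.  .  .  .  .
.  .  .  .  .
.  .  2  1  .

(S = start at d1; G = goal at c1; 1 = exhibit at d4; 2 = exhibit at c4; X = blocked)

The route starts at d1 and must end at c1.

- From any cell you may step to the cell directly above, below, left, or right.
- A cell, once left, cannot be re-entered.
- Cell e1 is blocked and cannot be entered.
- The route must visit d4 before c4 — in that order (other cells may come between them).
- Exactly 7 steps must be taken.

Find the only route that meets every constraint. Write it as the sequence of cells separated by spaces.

d1 d2 d3 d4 c4 c3 c2 c1

The waypoints must appear in the order d4, c4, with no cell reused.
Route from d1: 3× down (reaching d4), left to c4, 3× up (reaching c1) — 7 moves in all.
Check: order respected (1 at step 3, 2 at step 4); 7 moves as required.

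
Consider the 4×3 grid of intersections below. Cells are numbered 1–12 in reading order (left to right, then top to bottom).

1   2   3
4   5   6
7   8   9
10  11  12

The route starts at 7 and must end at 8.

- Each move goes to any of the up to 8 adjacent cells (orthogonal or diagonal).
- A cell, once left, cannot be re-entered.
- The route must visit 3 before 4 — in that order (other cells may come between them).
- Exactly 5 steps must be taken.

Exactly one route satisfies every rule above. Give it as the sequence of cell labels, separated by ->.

The waypoints must appear in the order 3, 4, with no cell reused.
Route from 7: up-right 2 to 3, left 1 to 2, down-left 1 to 4, down-right 1 to 8 — 5 moves in all.
Check: order respected (3 at step 2, 4 at step 4); 5 moves as required.

7 -> 5 -> 3 -> 2 -> 4 -> 8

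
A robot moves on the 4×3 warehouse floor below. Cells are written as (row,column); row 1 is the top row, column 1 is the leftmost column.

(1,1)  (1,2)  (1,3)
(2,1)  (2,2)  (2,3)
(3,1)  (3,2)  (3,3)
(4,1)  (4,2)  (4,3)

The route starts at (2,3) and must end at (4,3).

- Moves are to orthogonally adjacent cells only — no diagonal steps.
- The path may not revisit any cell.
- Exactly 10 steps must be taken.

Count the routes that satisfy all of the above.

Need simple routes of exactly 10 moves from (2,3) to (4,3) (Manhattan distance 2, so 4 moves are spent on a detour and 4 undoing it).
Enumerating: (2,3) (1,3) (1,2) (2,2) (2,1) (3,1) (4,1) (4,2) (3,2) (3,3) (4,3) | (2,3) (1,3) (1,2) (1,1) (2,1) (3,1) (4,1) (4,2) (3,2) (3,3) (4,3) | (2,3) (1,3) (1,2) (1,1) (2,1) (2,2) (3,2) (3,1) (4,1) (4,2) (4,3) | (2,3) (3,3) (3,2) (2,2) (1,2) (1,1) (2,1) (3,1) (4,1) (4,2) (4,3) | (2,3) (2,2) (1,2) (1,1) (2,1) (3,1) (4,1) (4,2) (3,2) (3,3) (4,3).
That gives 5 routes.

5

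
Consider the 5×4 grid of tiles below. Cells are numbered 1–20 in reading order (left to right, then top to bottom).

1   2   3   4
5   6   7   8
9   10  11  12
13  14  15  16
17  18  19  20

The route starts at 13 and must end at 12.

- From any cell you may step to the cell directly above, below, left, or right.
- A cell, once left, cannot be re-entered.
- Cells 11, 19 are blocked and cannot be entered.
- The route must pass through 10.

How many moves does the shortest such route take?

Any route passes through 10 somewhere between 13 and 12. Summing Manhattan distances along the two legs (13 → 10 → 12) gives a lower bound of 2 + 2 = 4 moves.
That bound ignores the blocked cells. Measuring each leg by the fewest moves that actually steer around them (13→10: 2; 10→12: 4) raises the lower bound to 6.
A route of 6 moves exists: 13 → 9 → 10 → 6 → 7 → 8 → 12.
Since 6 matches that lower bound, it is optimal.

6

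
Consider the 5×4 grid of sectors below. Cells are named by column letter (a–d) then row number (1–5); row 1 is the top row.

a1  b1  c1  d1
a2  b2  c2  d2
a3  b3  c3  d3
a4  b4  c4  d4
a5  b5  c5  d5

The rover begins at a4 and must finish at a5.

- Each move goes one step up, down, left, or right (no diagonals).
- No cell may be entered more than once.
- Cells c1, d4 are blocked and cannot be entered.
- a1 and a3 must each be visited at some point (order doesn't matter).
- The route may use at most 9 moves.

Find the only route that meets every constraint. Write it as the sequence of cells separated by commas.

Any route must reach a1 and a3 and still end at a5 within 9 moves, so the order of the required stops is forced.
Route from a4: up 3 to a1, right 1 to b1, down 4 to b5, left 1 to a5 — 9 moves in all.
Check: all required cells visited; 9 ≤ 9 moves.

a4, a3, a2, a1, b1, b2, b3, b4, b5, a5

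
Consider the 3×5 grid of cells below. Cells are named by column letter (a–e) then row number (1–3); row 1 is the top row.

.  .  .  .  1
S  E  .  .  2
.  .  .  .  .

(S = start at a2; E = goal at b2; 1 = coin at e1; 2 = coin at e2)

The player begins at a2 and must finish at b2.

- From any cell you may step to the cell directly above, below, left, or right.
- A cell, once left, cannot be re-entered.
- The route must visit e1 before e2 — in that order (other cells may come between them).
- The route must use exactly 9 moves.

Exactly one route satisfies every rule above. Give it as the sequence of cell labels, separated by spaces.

The waypoints must appear in the order e1, e2, with no cell reused.
Route from a2: up 1 to a1, right 4 to e1, down 1 to e2, left 3 to b2 — 9 moves in all.
Check: order respected (1 at step 5, 2 at step 6); 9 moves as required.

a2 a1 b1 c1 d1 e1 e2 d2 c2 b2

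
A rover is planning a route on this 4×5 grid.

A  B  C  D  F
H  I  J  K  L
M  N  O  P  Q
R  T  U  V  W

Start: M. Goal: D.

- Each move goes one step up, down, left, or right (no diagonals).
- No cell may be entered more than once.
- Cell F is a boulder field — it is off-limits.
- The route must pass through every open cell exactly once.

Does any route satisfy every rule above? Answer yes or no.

Colour the cells like a checkerboard: each orthogonal step flips colour, so a Hamiltonian route alternates colours. Here there are 9 cells of one colour and 10 of the other, with start on the opposite colour to the goal — the counts and endpoints can't be arranged into an alternating sequence of length 19, so no Hamiltonian route exists.

no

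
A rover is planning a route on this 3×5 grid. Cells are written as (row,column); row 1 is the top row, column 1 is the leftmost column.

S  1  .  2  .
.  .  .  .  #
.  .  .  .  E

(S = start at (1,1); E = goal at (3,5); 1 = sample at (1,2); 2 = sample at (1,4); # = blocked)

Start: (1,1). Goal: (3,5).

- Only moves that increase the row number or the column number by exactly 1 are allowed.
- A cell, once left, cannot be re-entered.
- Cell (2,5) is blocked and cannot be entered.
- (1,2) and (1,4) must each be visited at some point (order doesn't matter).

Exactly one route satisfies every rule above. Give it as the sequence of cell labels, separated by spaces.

Moves only go right or down, so the column and row indices never decrease.
Route from (1,1): right 3 to (1,4), down 2 to (3,4), right 1 to (3,5) — 6 moves in all.
Check: all required cells visited.

(1,1) (1,2) (1,3) (1,4) (2,4) (3,4) (3,5)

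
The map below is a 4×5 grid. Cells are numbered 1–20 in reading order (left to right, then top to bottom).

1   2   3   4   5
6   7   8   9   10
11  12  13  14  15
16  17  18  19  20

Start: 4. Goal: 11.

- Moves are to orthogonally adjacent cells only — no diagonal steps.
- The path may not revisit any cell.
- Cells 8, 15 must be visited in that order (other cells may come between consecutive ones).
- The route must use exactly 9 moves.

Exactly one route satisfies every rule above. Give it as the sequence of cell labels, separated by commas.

The waypoints must appear in the order 8, 15, with no cell reused.
Route from 4: left 1 to 3, down 1 to 8, right 2 to 10, down 1 to 15, left 4 to 11 — 9 moves in all.
Check: order respected (8 at step 2, 15 at step 5); 9 moves as required.

4, 3, 8, 9, 10, 15, 14, 13, 12, 11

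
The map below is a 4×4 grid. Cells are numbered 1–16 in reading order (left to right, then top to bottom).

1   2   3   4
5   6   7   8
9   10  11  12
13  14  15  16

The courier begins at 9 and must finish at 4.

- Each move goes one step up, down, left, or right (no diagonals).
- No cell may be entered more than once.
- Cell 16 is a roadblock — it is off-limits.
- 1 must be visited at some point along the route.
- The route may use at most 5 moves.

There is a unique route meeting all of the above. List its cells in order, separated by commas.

9, 5, 1, 2, 3, 4

The 5-move cap with required stops at 1 leaves no slack for detours.
Route from 9: up 2 to 1, right 3 to 4 — 5 moves in all.
Check: all required cells visited; 5 ≤ 5 moves.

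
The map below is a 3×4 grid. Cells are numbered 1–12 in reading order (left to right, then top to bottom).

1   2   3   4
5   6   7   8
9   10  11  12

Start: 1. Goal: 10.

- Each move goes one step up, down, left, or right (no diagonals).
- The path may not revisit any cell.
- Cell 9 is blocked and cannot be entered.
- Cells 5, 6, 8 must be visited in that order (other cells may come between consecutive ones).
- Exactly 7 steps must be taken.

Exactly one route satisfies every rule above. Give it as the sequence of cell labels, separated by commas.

1, 5, 6, 7, 8, 12, 11, 10

The waypoints must appear in the order 5, 6, 8, with no cell reused.
Route from 1: down 1 to 5, right 3 to 8, down 1 to 12, left 2 to 10 — 7 moves in all.
Check: order respected (5 at step 1, 6 at step 2, 8 at step 4); 7 moves as required.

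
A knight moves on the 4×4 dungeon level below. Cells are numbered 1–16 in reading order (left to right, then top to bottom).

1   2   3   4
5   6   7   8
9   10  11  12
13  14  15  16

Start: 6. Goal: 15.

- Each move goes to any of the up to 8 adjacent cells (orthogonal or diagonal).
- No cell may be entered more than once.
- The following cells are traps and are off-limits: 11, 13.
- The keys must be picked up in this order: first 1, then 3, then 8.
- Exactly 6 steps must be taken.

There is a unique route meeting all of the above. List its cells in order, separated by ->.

6 -> 1 -> 2 -> 3 -> 8 -> 12 -> 15

The waypoints must appear in the order 1, 3, 8, with no cell reused.
Route from 6: up-left to 1, 2× right (reaching 3), down-right to 8, down to 12, down-left to 15 — 6 moves in all.
Check: order respected (1 at step 1, 3 at step 3, 8 at step 4); 6 moves as required.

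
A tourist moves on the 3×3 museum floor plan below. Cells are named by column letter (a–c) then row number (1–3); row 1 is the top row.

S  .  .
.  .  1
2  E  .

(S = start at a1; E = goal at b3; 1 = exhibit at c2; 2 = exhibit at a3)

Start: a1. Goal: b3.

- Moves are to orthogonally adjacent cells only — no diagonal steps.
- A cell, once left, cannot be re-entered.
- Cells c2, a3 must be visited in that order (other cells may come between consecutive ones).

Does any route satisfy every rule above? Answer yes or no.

yes

One route that works: a1 → b1 → c1 → c2 → b2 → a2 → a3 → b3.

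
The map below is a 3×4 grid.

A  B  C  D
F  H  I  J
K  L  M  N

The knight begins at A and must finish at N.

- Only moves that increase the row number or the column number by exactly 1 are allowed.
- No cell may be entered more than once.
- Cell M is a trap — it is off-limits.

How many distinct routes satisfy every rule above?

4

A right/down-only route from A to N makes exactly 2 down-moves and 3 right-moves in some order.
With no other constraints that would be C(5,2) = 10 routes.
Subtract routes through each blocked cell (inclusion–exclusion for overlaps): − through M: 6 → 4.
That gives 4 routes.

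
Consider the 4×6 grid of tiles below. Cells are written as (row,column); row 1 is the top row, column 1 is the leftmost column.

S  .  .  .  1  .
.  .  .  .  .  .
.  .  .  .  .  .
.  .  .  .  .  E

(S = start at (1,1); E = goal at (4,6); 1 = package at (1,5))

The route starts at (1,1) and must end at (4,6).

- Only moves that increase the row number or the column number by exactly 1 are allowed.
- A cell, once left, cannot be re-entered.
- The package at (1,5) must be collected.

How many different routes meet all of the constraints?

4

A right/down-only route from (1,1) to (4,6) makes exactly 3 down-moves and 5 right-moves in some order.
With no other constraints that would be C(8,3) = 56 routes.
Split at (1,5) and multiply the segment counts: (1,1)→(1,5): 1; (1,5)→(4,6): 4; product = 4.
That gives 4 routes.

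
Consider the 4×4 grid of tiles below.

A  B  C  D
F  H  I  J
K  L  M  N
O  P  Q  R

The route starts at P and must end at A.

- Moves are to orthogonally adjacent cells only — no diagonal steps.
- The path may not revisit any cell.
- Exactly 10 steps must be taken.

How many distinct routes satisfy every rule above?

42

Need simple routes of exactly 10 moves from P to A (Manhattan distance 4, so 3 moves are spent on a detour and 3 undoing it).
Branch systematically from the start, pruning whenever the remaining move budget drops below the Manhattan distance to A or differs from it in parity. Grouping the completions by first move — via L: 11; via O: 9; via Q: 22 — and summing: 11 + 9 + 22 = 42.
That gives 42 routes.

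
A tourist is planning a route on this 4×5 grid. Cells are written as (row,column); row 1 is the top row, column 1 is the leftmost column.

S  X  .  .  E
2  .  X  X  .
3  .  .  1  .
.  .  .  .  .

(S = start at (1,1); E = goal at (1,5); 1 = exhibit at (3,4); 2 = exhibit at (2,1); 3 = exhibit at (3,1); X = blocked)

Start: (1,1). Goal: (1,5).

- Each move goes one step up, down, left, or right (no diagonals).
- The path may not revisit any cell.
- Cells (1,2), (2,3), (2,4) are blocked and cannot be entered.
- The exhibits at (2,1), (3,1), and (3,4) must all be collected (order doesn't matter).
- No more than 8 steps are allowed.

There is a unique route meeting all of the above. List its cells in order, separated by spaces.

(1,1) (2,1) (3,1) (3,2) (3,3) (3,4) (3,5) (2,5) (1,5)

The 8-move cap with required stops at (2,1), (3,1), (3,4) leaves no slack for detours.
Route from (1,1): down 2 to (3,1), right 4 to (3,5), up 2 to (1,5) — 8 moves in all.
Check: all required cells visited; 8 ≤ 8 moves.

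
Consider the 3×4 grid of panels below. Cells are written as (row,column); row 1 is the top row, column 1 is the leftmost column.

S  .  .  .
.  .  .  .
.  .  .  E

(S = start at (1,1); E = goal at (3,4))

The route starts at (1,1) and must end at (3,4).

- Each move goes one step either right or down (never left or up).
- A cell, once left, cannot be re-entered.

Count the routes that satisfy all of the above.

10

A right/down-only route from (1,1) to (3,4) makes exactly 2 down-moves and 3 right-moves in some order.
With no other constraints that would be C(5,2) = 10 routes.
That gives 10 routes.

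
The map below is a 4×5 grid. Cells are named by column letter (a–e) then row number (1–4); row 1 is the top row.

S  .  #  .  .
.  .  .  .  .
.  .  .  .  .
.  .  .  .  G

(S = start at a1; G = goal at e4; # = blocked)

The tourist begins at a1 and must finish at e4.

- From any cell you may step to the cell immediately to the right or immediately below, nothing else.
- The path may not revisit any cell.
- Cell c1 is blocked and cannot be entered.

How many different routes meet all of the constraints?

A right/down-only route from a1 to e4 makes exactly 3 down-moves and 4 right-moves in some order.
With no other constraints that would be C(7,3) = 35 routes.
Subtract routes through each blocked cell (inclusion–exclusion for overlaps): − through c1: 10 → 25.
That gives 25 routes.

25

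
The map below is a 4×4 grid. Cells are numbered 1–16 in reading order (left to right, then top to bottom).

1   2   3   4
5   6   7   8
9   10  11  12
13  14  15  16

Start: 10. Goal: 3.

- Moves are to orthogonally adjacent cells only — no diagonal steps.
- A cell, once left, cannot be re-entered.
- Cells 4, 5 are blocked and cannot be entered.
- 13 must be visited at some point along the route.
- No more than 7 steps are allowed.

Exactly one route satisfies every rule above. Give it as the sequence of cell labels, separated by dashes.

The 7-move cap with required stops at 13 leaves no slack for detours.
Route from 10: left 1 to 9, down 1 to 13, right 2 to 15, up 3 to 3 — 7 moves in all.
Check: all required cells visited; 7 ≤ 7 moves.

10 - 9 - 13 - 14 - 15 - 11 - 7 - 3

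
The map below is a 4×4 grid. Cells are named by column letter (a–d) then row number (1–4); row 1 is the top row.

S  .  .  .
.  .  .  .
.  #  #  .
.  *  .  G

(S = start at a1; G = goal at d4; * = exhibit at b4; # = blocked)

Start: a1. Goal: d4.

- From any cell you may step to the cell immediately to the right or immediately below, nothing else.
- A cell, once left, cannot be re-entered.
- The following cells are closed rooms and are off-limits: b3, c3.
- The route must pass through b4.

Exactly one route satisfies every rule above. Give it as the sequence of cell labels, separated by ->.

Moves only go right or down, so the column and row indices never decrease.
Route from a1: down 3 to a4, right 3 to d4 — 6 moves in all.
Check: all required cells visited.

a1 -> a2 -> a3 -> a4 -> b4 -> c4 -> d4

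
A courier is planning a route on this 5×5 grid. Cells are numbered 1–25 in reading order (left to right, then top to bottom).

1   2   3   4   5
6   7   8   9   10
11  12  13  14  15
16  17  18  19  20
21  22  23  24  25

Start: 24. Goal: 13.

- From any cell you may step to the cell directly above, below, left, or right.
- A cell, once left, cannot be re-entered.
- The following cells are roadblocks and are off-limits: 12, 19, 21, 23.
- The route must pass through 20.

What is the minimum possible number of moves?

Any route passes through 20 somewhere between 24 and 13. Summing Manhattan distances along the two legs (24 → 20 → 13) gives a lower bound of 2 + 3 = 5 moves.
A route of 5 moves achieves this: 24 → 25 → 20 → 15 → 14 → 13.
Since 5 matches the lower bound, it is optimal.

5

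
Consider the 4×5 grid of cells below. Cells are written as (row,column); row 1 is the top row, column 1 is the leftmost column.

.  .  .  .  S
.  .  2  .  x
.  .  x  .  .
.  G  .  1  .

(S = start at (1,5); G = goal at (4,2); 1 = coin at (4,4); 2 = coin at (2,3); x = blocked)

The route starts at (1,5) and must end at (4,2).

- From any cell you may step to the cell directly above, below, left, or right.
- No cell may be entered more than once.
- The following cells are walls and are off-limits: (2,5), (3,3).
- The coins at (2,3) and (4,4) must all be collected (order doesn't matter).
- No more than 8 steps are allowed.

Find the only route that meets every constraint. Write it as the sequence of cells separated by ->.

The budget equals the shortest possible length, so every move has to be on a shortest route through the required cells.
Route from (1,5): left 2 to (1,3), down 1 to (2,3), right 1 to (2,4), down 2 to (4,4), left 2 to (4,2) — 8 moves in all.
Check: all required cells visited; 8 ≤ 8 moves.

(1,5) -> (1,4) -> (1,3) -> (2,3) -> (2,4) -> (3,4) -> (4,4) -> (4,3) -> (4,2)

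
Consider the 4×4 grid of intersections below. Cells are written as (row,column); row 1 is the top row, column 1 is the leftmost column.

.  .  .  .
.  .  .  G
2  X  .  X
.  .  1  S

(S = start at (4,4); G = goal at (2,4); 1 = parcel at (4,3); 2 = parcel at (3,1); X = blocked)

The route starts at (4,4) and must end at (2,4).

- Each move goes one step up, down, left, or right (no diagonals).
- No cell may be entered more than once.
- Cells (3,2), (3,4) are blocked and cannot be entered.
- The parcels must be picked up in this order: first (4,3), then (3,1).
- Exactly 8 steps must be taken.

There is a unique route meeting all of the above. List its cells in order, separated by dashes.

The waypoints must appear in the order (4,3), (3,1), with no cell reused.
Route from (4,4): 3× left (reaching (4,1)), 2× up (reaching (2,1)), 3× right (reaching (2,4)) — 8 moves in all.
Check: order respected (1 at step 1, 2 at step 4); 8 moves as required.

(4,4) - (4,3) - (4,2) - (4,1) - (3,1) - (2,1) - (2,2) - (2,3) - (2,4)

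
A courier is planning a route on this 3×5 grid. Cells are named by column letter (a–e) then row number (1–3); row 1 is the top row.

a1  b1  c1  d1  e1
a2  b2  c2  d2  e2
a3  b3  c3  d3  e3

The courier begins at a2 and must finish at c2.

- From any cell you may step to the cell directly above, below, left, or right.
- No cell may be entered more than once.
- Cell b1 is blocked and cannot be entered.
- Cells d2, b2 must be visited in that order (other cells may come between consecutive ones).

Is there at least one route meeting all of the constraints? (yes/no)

Ignoring the required order, 6 revisit-free routes from a2 to c2 pass through all of d2 and b2; the waypoint orders that occur are b2 → d2 (6) — never d2 → b2.

no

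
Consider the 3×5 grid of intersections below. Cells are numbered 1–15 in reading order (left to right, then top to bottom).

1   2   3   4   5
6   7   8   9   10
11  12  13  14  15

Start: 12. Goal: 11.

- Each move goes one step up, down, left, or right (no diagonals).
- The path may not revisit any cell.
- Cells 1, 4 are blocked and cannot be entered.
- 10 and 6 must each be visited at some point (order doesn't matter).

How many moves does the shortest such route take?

9

Any route passes through 10 and 6 in some order between 12 and 11. Summing Manhattan distances along each leg and taking the cheapest ordering (12 → 10 → 6 → 11) gives a lower bound of 4 + 4 + 1 = 9 moves.
A route of 9 moves achieves this: 12 → 13 → 14 → 15 → 10 → 9 → 8 → 7 → 6 → 11.
Since 9 matches the lower bound, it is optimal.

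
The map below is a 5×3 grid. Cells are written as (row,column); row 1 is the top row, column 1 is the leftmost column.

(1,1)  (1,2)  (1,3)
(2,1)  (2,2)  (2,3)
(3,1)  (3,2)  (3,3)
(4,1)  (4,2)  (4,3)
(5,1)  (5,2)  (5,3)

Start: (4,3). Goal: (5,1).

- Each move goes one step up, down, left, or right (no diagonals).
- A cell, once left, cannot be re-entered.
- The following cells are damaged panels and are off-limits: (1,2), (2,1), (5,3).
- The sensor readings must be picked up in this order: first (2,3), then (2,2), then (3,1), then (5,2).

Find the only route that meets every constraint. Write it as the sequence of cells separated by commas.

(4,3), (3,3), (2,3), (2,2), (3,2), (3,1), (4,1), (4,2), (5,2), (5,1)

The waypoints must appear in the order (2,3), (2,2), (3,1), (5,2), with no cell reused.
Route from (4,3): up 2 to (2,3), left 1 to (2,2), down 1 to (3,2), left 1 to (3,1), down 1 to (4,1), right 1 to (4,2), down 1 to (5,2), left 1 to (5,1) — 9 moves in all.
Check: order respected ((2,3) at step 2, (2,2) at step 3, (3,1) at step 5, (5,2) at step 8).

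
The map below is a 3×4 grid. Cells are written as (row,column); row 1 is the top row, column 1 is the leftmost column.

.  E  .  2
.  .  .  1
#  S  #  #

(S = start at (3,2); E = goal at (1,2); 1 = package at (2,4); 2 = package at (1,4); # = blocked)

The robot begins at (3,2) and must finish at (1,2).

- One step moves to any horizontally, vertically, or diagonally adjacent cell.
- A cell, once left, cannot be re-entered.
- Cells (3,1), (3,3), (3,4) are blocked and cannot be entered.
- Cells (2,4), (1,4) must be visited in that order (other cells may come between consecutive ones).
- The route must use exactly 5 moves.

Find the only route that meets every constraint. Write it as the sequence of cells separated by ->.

(3,2) -> (2,3) -> (2,4) -> (1,4) -> (1,3) -> (1,2)

The waypoints must appear in the order (2,4), (1,4), with no cell reused.
Route from (3,2): up-right to (2,3), right to (2,4), up to (1,4), 2× left (reaching (1,2)) — 5 moves in all.
Check: order respected (1 at step 2, 2 at step 3); 5 moves as required.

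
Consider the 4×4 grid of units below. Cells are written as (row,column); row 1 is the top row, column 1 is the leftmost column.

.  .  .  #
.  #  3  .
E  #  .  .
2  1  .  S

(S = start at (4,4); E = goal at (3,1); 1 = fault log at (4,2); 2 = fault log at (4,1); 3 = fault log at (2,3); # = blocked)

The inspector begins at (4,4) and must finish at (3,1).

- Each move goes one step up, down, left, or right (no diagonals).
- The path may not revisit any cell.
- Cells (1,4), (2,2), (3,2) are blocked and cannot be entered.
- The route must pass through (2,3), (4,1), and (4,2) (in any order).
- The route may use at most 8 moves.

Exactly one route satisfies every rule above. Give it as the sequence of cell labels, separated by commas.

(4,4), (3,4), (2,4), (2,3), (3,3), (4,3), (4,2), (4,1), (3,1)

The 8-move cap with required stops at (2,3), (4,1), (4,2) leaves no slack for detours.
Route from (4,4): 2× up (reaching (2,4)), left to (2,3), 2× down (reaching (4,3)), 2× left (reaching (4,1)), up to (3,1) — 8 moves in all.
Check: all required cells visited; 8 ≤ 8 moves.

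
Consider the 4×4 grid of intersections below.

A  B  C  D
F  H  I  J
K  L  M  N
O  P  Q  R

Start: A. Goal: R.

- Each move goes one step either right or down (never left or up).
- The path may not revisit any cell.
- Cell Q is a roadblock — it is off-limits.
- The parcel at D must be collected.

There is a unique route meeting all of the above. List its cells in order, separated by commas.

Moves only go right or down, so the column and row indices never decrease.
Route from A: 3× right (reaching D), 3× down (reaching R) — 6 moves in all.
Check: all required cells visited.

A, B, C, D, J, N, R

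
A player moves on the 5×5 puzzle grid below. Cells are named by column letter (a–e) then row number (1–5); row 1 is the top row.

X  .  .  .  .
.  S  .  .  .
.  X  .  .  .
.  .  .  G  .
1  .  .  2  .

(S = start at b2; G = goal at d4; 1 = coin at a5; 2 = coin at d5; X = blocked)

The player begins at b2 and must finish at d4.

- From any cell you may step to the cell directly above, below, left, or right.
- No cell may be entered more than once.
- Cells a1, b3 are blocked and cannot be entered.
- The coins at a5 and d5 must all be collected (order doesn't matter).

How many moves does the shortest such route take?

Any route passes through a5 and d5 in some order between b2 and d4. Summing Manhattan distances along each leg and taking the cheapest ordering (b2 → a5 → d5 → d4) gives a lower bound of 4 + 3 + 1 = 8 moves.
A route of 8 moves achieves this: b2 → a2 → a3 → a4 → a5 → b5 → c5 → d5 → d4.
Since 8 matches the lower bound, it is optimal.

8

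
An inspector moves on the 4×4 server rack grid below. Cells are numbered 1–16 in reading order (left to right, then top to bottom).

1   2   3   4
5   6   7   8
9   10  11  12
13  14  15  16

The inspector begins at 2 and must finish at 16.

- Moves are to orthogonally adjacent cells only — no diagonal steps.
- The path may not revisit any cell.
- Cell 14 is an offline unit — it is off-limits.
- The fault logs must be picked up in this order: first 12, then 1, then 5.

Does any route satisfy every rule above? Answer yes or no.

no

Ignoring the required order, 16 revisit-free routes from 2 to 16 pass through all of 12, 1, and 5; the waypoint orders that occur are 1 → 5 → 12 (16) — never 12 → 1 → 5.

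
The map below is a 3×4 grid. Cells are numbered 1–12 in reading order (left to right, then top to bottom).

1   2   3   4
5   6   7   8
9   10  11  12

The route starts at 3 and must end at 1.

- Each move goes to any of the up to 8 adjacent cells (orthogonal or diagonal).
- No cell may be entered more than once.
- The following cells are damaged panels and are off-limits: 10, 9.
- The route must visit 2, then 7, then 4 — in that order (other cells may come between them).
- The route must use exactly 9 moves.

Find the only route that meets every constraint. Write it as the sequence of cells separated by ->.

3 -> 2 -> 7 -> 4 -> 8 -> 12 -> 11 -> 6 -> 5 -> 1

The waypoints must appear in the order 2, 7, 4, with no cell reused.
Route from 3: left 1 to 2, down-right 1 to 7, up-right 1 to 4, down 2 to 12, left 1 to 11, up-left 1 to 6, left 1 to 5, up 1 to 1 — 9 moves in all.
Check: order respected (2 at step 1, 7 at step 2, 4 at step 3); 9 moves as required.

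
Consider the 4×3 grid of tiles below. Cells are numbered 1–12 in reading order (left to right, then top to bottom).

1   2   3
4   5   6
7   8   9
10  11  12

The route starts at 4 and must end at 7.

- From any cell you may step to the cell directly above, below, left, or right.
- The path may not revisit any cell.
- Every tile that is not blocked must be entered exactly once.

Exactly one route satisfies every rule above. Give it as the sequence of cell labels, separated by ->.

4 -> 1 -> 2 -> 3 -> 6 -> 5 -> 8 -> 9 -> 12 -> 11 -> 10 -> 7

Need to visit all 12 open cells exactly once, starting at 4 and ending at 7.
Route from 4: up to 1, 2× right (reaching 3), down to 6, left to 5, down to 8, right to 9, down to 12, 2× left (reaching 10), up to 7 — 11 moves in all.
Check: all 12 open cells covered.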